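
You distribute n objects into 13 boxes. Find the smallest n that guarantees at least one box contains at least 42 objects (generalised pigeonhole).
n = (42 − 1)·13 + 1 = 534

By the generalised pigeonhole principle, to guarantee some box contains ≥ r objects we need more than (r − 1) · k objects total. Threshold: n = (r − 1) · k + 1. With r = 42 and k = 13: n = 41 · 13 + 1 = 533 + 1 = 534. For n = 533 = 41 · 13, we can put exactly 41 objects in every box, avoiding 42 in any single one — so 534 is tight.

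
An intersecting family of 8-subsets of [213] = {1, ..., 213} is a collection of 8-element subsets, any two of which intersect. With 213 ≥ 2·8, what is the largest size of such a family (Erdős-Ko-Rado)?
max |F| = C(212, 7) = 3455049401232

Erdős-Ko-Rado (1961): when n ≥ 2k, max |F| = C(n−1, k−1). The bound is attained by the star {A : i ∈ A} for any fixed i ∈ [n]. Here C(213−1, 8−1) = C(212, 7) = 3455049401232.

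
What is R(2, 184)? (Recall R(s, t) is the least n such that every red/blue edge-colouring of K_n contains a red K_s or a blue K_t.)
R(2, 184) = 184

R(2, k) = k for all k ≥ 2: in a 2-colouring of K_k, either some edge is red (a red K_2) or all edges are blue (a blue K_k). And K_{183} coloured all-blue has no blue K_184, so R(2, 184) > 183. Hence R(2, 184) = 184.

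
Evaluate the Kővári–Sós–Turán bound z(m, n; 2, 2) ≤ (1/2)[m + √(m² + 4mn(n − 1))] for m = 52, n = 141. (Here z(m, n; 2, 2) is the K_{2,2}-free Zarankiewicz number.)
z(52, 141; 2, 2) ≤ (1/2)[52 + √(52² + 4·52·141·140)] = (1/2)[52 + √4108624] = 1039.487

Kővári–Sós–Turán: let r_1, ..., r_52 be the row sums and z = Σ r_i the total number of 1s. Each pair of columns can share at most one row with both entries 1 (else a 2×2 all-ones block appears), so Σ_i C(r_i, 2) ≤ C(141, 2) = 9870. By convexity Σ_i C(r_i, 2) ≥ 52·C(z/52, 2) = z(z − 52)/(2·52), giving z² − 52z − 52·141·140 ≤ 0 and hence z ≤ (1/2)[52 + √(2704 + 4·1026480)] = (1/2)[52 + √4108624] ≈ (1/2)(52 + 2026.9741) = 1039.487.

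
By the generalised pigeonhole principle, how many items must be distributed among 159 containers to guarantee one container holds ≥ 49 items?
n = (49 − 1)·159 + 1 = 7633

By the generalised pigeonhole principle, to guarantee some box contains ≥ r objects we need more than (r − 1) · k objects total. Threshold: n = (r − 1) · k + 1. With r = 49 and k = 159: n = 48 · 159 + 1 = 7632 + 1 = 7633. For n = 7632 = 48 · 159, we can put exactly 48 objects in every box, avoiding 49 in any single one — so 7633 is tight.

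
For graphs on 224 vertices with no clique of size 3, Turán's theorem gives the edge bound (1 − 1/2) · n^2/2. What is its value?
Turán density bound = (1/2) · 224^2/2 = 12544

Turán's theorem: ex(n, K_{r+1}) is achieved by the complete r-partite Turán graph T(n, r) with parts as balanced as possible, and is at most (1 − 1/r) · n^2/2. For r = 2, n = 224: the density bound is (1/2) · 50176/2 = 12544. Since 2 ∣ 224, the Turán graph T(224, 2) has parts of equal size 112, and its edge count e(T(224, 2)) = 12544 attains the density bound exactly.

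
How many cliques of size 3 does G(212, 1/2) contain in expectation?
E[# K_3] = C(212, 3) · (1/2)^C(3, 2) = 1565620 / 2^3 = 391405/2 = 195702.5

For each 3-subset S of vertices (there are C(212, 3) = 1565620 such S), let X_S = 1 if S induces a K_3 (all C(3, 2) = 3 edges present). Then P(X_S = 1) = (1/2)^3 = 1/8. By linearity of expectation, E[# K_3] = C(212, 3) · (1/2)^3 = 1565620 / 8 = 391405/2 = 195702.5.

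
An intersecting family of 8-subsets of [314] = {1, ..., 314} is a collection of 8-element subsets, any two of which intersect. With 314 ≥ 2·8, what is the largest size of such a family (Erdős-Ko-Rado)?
max |F| = C(313, 7) = 54580567809196

The Erdős-Ko-Rado theorem states: for n ≥ 2k, an intersecting family of k-subsets of an n-element set has size at most C(n − 1, k − 1), with equality for 'star' families {A ⊆ [n] : |A| = k, i ∈ A} (fix an element i). For n = 314, k = 8: C(313, 7) = 54580567809196.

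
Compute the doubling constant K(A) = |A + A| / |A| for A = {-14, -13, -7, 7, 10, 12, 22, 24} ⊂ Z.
K = |A + A| / |A| = 34/8 = 17/4

Enumerate A + A = {a + b : a, b ∈ A}. With |A| = 8, there are |A|^2 = 64 ordered sum pairs; collecting distinct values, A + A = {-28, -27, -26, -21, -20, -14, -7, -6, -4, -3, -2, -1, 0, 3, 5, 8, 9, 10, 11, 14, 15, 17, 19, 20, 22, 24, 29, 31, 32, 34, 36, 44, 46, 48}, so |A + A| = 34. Thus K = 34/8 = 17/4. For comparison, the minimum possible |A + A| over all 8-element sets is 2·8 − 1 = 15 (so min K = 15/8), attained only by arithmetic progressions.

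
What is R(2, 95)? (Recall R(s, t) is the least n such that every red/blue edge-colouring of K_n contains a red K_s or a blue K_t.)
R(2, 95) = 95

R(2, k) = k for all k ≥ 2: in a 2-colouring of K_k, either some edge is red (a red K_2) or all edges are blue (a blue K_k). And K_{94} coloured all-blue has no blue K_95, so R(2, 95) > 94. Hence R(2, 95) = 95.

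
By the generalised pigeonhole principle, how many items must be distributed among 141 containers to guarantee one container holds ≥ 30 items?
n = (30 − 1)·141 + 1 = 4090

By the generalised pigeonhole principle, to guarantee some box contains ≥ r objects we need more than (r − 1) · k objects total. Threshold: n = (r − 1) · k + 1. With r = 30 and k = 141: n = 29 · 141 + 1 = 4089 + 1 = 4090. For n = 4089 = 29 · 141, we can put exactly 29 objects in every box, avoiding 30 in any single one — so 4090 is tight.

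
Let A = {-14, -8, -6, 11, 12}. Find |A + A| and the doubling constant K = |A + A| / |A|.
K = |A + A| / |A| = 15/5 = 3

Enumerate A + A = {a + b : a, b ∈ A}. With |A| = 5, there are |A|^2 = 25 ordered sum pairs; collecting distinct values, A + A = {-28, -22, -20, -16, -14, -12, -3, -2, 3, 4, 5, 6, 22, 23, 24}, so |A + A| = 15. Thus K = 15/5 = 3. For comparison, the minimum possible |A + A| over all 5-element sets is 2·5 − 1 = 9 (so min K = 9/5), attained only by arithmetic progressions.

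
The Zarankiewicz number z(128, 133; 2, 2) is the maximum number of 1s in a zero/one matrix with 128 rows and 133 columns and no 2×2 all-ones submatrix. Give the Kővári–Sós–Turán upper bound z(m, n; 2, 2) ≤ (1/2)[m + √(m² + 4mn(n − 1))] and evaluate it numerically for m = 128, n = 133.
z(128, 133; 2, 2) ≤ (1/2)[128 + √(128² + 4·128·133·132)] = (1/2)[128 + √9005056] = 1564.4213

Kővári–Sós–Turán: let r_1, ..., r_128 be the row sums and z = Σ r_i the total number of 1s. Each pair of columns can share at most one row with both entries 1 (else a 2×2 all-ones block appears), so Σ_i C(r_i, 2) ≤ C(133, 2) = 8778. By convexity Σ_i C(r_i, 2) ≥ 128·C(z/128, 2) = z(z − 128)/(2·128), giving z² − 128z − 128·133·132 ≤ 0 and hence z ≤ (1/2)[128 + √(16384 + 4·2247168)] = (1/2)[128 + √9005056] ≈ (1/2)(128 + 3000.8425) = 1564.4213.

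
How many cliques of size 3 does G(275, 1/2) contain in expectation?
E[# K_3] = C(275, 3) · (1/2)^C(3, 2) = 3428425 / 2^3 = 428553.125

For each 3-subset S of vertices (there are C(275, 3) = 3428425 such S), let X_S = 1 if S induces a K_3 (all C(3, 2) = 3 edges present). Then P(X_S = 1) = (1/2)^3 = 1/8. By linearity of expectation, E[# K_3] = C(275, 3) · (1/2)^3 = 3428425 / 8 = 428553.125.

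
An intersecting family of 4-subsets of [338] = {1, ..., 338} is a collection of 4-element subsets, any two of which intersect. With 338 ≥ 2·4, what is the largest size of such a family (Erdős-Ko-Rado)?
max |F| = C(337, 3) = 6322120

The Erdős-Ko-Rado theorem states: for n ≥ 2k, an intersecting family of k-subsets of an n-element set has size at most C(n − 1, k − 1), with equality for 'star' families {A ⊆ [n] : |A| = k, i ∈ A} (fix an element i). For n = 338, k = 4: C(337, 3) = 6322120.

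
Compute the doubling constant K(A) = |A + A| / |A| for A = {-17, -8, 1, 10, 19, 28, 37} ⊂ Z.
K = |A + A| / |A| = 13/7

Enumerate A + A = {a + b : a, b ∈ A}. With |A| = 7, there are |A|^2 = 49 ordered sum pairs; collecting distinct values, A + A = {-34, -25, -16, -7, 2, 11, 20, 29, 38, 47, 56, 65, 74}, so |A + A| = 13. Thus K = 13/7. Here |A + A| = 2|A| − 1 = 13, the minimum possible — so K = 13/7 is minimal, which holds iff A is an arithmetic progression.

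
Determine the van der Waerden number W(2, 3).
W(2, 3) = 9

Lower bound: the 2-colouring RRBBRRBB of {1, ..., 8} (R at positions {1, 2, 5, 6}, B at {3, 4, 7, 8}) contains no monochromatic 3-term AP, so W(2, 3) > 8. Upper bound: a case analysis on any 2-colouring of {1, ..., 9} forces such an AP. Hence W(2, 3) = 9.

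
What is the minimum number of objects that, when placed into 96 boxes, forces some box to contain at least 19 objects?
n = (19 − 1)·96 + 1 = 1729

By the generalised pigeonhole principle, to guarantee some box contains ≥ r objects we need more than (r − 1) · k objects total. Threshold: n = (r − 1) · k + 1. With r = 19 and k = 96: n = 18 · 96 + 1 = 1728 + 1 = 1729. For n = 1728 = 18 · 96, we can put exactly 18 objects in every box, avoiding 19 in any single one — so 1729 is tight.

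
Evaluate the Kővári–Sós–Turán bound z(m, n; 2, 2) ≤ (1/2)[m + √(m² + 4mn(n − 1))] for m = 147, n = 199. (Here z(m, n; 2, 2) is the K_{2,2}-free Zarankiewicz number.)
z(147, 199; 2, 2) ≤ (1/2)[147 + √(147² + 4·147·199·198)] = (1/2)[147 + √23189985] = 2481.299

Kővári–Sós–Turán: let r_1, ..., r_147 be the row sums and z = Σ r_i the total number of 1s. Each pair of columns can share at most one row with both entries 1 (else a 2×2 all-ones block appears), so Σ_i C(r_i, 2) ≤ C(199, 2) = 19701. By convexity Σ_i C(r_i, 2) ≥ 147·C(z/147, 2) = z(z − 147)/(2·147), giving z² − 147z − 147·199·198 ≤ 0 and hence z ≤ (1/2)[147 + √(21609 + 4·5792094)] = (1/2)[147 + √23189985] ≈ (1/2)(147 + 4815.5981) = 2481.299.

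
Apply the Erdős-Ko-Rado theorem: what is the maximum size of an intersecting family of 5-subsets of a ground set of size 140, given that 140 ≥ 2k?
max |F| = C(139, 4) = 14891626

Erdős-Ko-Rado (1961): when n ≥ 2k, max |F| = C(n−1, k−1). The bound is attained by the star {A : i ∈ A} for any fixed i ∈ [n]. Here C(140−1, 5−1) = C(139, 4) = 14891626.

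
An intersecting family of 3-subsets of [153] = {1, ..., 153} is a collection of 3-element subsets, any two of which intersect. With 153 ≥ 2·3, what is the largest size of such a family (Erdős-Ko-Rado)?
max |F| = C(152, 2) = 11476

The Erdős-Ko-Rado theorem states: for n ≥ 2k, an intersecting family of k-subsets of an n-element set has size at most C(n − 1, k − 1), with equality for 'star' families {A ⊆ [n] : |A| = k, i ∈ A} (fix an element i). For n = 153, k = 3: C(152, 2) = 11476.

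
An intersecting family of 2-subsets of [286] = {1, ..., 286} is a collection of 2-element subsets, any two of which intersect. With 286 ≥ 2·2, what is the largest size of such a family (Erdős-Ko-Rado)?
max |F| = C(285, 1) = 285

The Erdős-Ko-Rado theorem states: for n ≥ 2k, an intersecting family of k-subsets of an n-element set has size at most C(n − 1, k − 1), with equality for 'star' families {A ⊆ [n] : |A| = k, i ∈ A} (fix an element i). For n = 286, k = 2: C(285, 1) = 285.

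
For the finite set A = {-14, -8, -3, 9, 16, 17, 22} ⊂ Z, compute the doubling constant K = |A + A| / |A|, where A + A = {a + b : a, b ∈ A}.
K = |A + A| / |A| = 26/7

Enumerate A + A = {a + b : a, b ∈ A}. With |A| = 7, there are |A|^2 = 49 ordered sum pairs; collecting distinct values, A + A = {-28, -22, -17, -16, -11, -6, -5, 1, 2, 3, 6, 8, 9, 13, 14, 18, 19, 25, 26, 31, 32, 33, 34, 38, 39, 44}, so |A + A| = 26. Thus K = 26/7. For comparison, the minimum possible |A + A| over all 7-element sets is 2·7 − 1 = 13 (so min K = 13/7), attained only by arithmetic progressions.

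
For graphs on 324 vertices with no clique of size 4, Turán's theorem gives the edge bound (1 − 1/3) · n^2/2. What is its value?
Turán density bound = (2/3) · 324^2/2 = 34992

Turán's theorem: ex(n, K_{r+1}) is achieved by the complete r-partite Turán graph T(n, r) with parts as balanced as possible, and is at most (1 − 1/r) · n^2/2. For r = 3, n = 324: the density bound is (2/3) · 104976/2 = 34992. Since 3 ∣ 324, the Turán graph T(324, 3) has parts of equal size 108, and its edge count e(T(324, 3)) = 34992 attains the density bound exactly.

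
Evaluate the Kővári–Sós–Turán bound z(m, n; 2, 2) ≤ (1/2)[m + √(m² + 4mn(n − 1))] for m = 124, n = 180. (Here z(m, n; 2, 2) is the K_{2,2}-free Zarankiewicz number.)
z(124, 180; 2, 2) ≤ (1/2)[124 + √(124² + 4·124·180·179)] = (1/2)[124 + √15996496] = 2061.781

Kővári–Sós–Turán: let r_1, ..., r_124 be the row sums and z = Σ r_i the total number of 1s. Each pair of columns can share at most one row with both entries 1 (else a 2×2 all-ones block appears), so Σ_i C(r_i, 2) ≤ C(180, 2) = 16110. By convexity Σ_i C(r_i, 2) ≥ 124·C(z/124, 2) = z(z − 124)/(2·124), giving z² − 124z − 124·180·179 ≤ 0 and hence z ≤ (1/2)[124 + √(15376 + 4·3995280)] = (1/2)[124 + √15996496] ≈ (1/2)(124 + 3999.562) = 2061.781.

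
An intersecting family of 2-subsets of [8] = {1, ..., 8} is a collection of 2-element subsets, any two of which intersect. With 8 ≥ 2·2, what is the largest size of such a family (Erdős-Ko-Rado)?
max |F| = C(7, 1) = 7

Erdős-Ko-Rado (1961): when n ≥ 2k, max |F| = C(n−1, k−1). The bound is attained by the star {A : i ∈ A} for any fixed i ∈ [n]. Here C(8−1, 2−1) = C(7, 1) = 7.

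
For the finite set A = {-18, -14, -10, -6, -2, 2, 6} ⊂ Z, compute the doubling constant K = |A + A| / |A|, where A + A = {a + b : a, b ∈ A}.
K = |A + A| / |A| = 13/7

Enumerate A + A = {a + b : a, b ∈ A}. With |A| = 7, there are |A|^2 = 49 ordered sum pairs; collecting distinct values, A + A = {-36, -32, -28, -24, -20, -16, -12, -8, -4, 0, 4, 8, 12}, so |A + A| = 13. Thus K = 13/7. Here |A + A| = 2|A| − 1 = 13, the minimum possible — so K = 13/7 is minimal, which holds iff A is an arithmetic progression.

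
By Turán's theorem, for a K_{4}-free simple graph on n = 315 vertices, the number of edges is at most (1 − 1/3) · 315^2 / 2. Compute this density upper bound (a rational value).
Turán density bound = (2/3) · 315^2/2 = 33075

Turán's theorem: ex(n, K_{r+1}) is achieved by the complete r-partite Turán graph T(n, r) with parts as balanced as possible, and is at most (1 − 1/r) · n^2/2. For r = 3, n = 315: the density bound is (2/3) · 99225/2 = 33075. Since 3 ∣ 315, the Turán graph T(315, 3) has parts of equal size 105, and its edge count e(T(315, 3)) = 33075 attains the density bound exactly.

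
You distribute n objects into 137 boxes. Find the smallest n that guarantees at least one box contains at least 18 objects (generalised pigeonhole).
n = (18 − 1)·137 + 1 = 2330

By the generalised pigeonhole principle, to guarantee some box contains ≥ r objects we need more than (r − 1) · k objects total. Threshold: n = (r − 1) · k + 1. With r = 18 and k = 137: n = 17 · 137 + 1 = 2329 + 1 = 2330. For n = 2329 = 17 · 137, we can put exactly 17 objects in every box, avoiding 18 in any single one — so 2330 is tight.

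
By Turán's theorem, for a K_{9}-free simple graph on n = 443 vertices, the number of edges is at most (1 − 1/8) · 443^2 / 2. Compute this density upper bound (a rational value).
Turán density bound = (7/8) · 443^2/2 = 1373743/16 ≈ 85858.9375

Turán's theorem: ex(n, K_{r+1}) is achieved by the complete r-partite Turán graph T(n, r) with parts as balanced as possible, and is at most (1 − 1/r) · n^2/2. For r = 8, n = 443: the density bound is (7/8) · 196249/2 = 1373743/16 ≈ 85858.9375. The integer-valued extremum is e(T(443, 8)) = 85858, which is strictly less than the density bound 1373743/16 since 8 ∤ 443 (the parts of T(443, 8) cannot all be equal).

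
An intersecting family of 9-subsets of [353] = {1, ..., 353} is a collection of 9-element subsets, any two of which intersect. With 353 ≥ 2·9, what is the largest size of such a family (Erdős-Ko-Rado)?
max |F| = C(352, 8) = 5395437181005300

The Erdős-Ko-Rado theorem states: for n ≥ 2k, an intersecting family of k-subsets of an n-element set has size at most C(n − 1, k − 1), with equality for 'star' families {A ⊆ [n] : |A| = k, i ∈ A} (fix an element i). For n = 353, k = 9: C(352, 8) = 5395437181005300.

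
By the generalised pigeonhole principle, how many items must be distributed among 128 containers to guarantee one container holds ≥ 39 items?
n = (39 − 1)·128 + 1 = 4865

By the generalised pigeonhole principle, to guarantee some box contains ≥ r objects we need more than (r − 1) · k objects total. Threshold: n = (r − 1) · k + 1. With r = 39 and k = 128: n = 38 · 128 + 1 = 4864 + 1 = 4865. For n = 4864 = 38 · 128, we can put exactly 38 objects in every box, avoiding 39 in any single one — so 4865 is tight.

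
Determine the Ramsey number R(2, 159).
R(2, 159) = 159

R(2, k) = k for all k ≥ 2: in a 2-colouring of K_k, either some edge is red (a red K_2) or all edges are blue (a blue K_k). And K_{158} coloured all-blue has no blue K_159, so R(2, 159) > 158. Hence R(2, 159) = 159.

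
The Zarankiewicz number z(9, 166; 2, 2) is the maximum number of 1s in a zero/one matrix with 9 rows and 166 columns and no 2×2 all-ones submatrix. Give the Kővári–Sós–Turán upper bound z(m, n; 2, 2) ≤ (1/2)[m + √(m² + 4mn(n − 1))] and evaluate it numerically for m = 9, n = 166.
z(9, 166; 2, 2) ≤ (1/2)[9 + √(9² + 4·9·166·165)] = (1/2)[9 + √986121] = 501.0181

Kővári–Sós–Turán: let r_1, ..., r_9 be the row sums and z = Σ r_i the total number of 1s. Each pair of columns can share at most one row with both entries 1 (else a 2×2 all-ones block appears), so Σ_i C(r_i, 2) ≤ C(166, 2) = 13695. By convexity Σ_i C(r_i, 2) ≥ 9·C(z/9, 2) = z(z − 9)/(2·9), giving z² − 9z − 9·166·165 ≤ 0 and hence z ≤ (1/2)[9 + √(81 + 4·246510)] = (1/2)[9 + √986121] ≈ (1/2)(9 + 993.0363) = 501.0181.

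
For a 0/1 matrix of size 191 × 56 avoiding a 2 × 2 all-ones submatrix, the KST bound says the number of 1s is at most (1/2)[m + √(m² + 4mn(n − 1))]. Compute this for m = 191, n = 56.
z(191, 56; 2, 2) ≤ (1/2)[191 + √(191² + 4·191·56·55)] = (1/2)[191 + √2389601] = 868.4167

Kővári–Sós–Turán: let r_1, ..., r_191 be the row sums and z = Σ r_i the total number of 1s. Each pair of columns can share at most one row with both entries 1 (else a 2×2 all-ones block appears), so Σ_i C(r_i, 2) ≤ C(56, 2) = 1540. By convexity Σ_i C(r_i, 2) ≥ 191·C(z/191, 2) = z(z − 191)/(2·191), giving z² − 191z − 191·56·55 ≤ 0 and hence z ≤ (1/2)[191 + √(36481 + 4·588280)] = (1/2)[191 + √2389601] ≈ (1/2)(191 + 1545.8334) = 868.4167.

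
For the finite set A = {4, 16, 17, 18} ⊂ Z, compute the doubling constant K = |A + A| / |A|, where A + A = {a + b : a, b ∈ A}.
K = |A + A| / |A| = 9/4

Enumerate A + A = {a + b : a, b ∈ A}. With |A| = 4, there are |A|^2 = 16 ordered sum pairs; collecting distinct values, A + A = {8, 20, 21, 22, 32, 33, 34, 35, 36}, so |A + A| = 9. Thus K = 9/4. For comparison, the minimum possible |A + A| over all 4-element sets is 2·4 − 1 = 7 (so min K = 7/4), attained only by arithmetic progressions.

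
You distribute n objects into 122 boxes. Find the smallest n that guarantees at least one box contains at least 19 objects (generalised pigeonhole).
n = (19 − 1)·122 + 1 = 2197

By the generalised pigeonhole principle, to guarantee some box contains ≥ r objects we need more than (r − 1) · k objects total. Threshold: n = (r − 1) · k + 1. With r = 19 and k = 122: n = 18 · 122 + 1 = 2196 + 1 = 2197. For n = 2196 = 18 · 122, we can put exactly 18 objects in every box, avoiding 19 in any single one — so 2197 is tight.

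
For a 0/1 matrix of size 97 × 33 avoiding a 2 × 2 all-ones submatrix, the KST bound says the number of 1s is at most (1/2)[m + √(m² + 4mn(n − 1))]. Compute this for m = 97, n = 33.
z(97, 33; 2, 2) ≤ (1/2)[97 + √(97² + 4·97·33·32)] = (1/2)[97 + √419137] = 372.204

Kővári–Sós–Turán: let r_1, ..., r_97 be the row sums and z = Σ r_i the total number of 1s. Each pair of columns can share at most one row with both entries 1 (else a 2×2 all-ones block appears), so Σ_i C(r_i, 2) ≤ C(33, 2) = 528. By convexity Σ_i C(r_i, 2) ≥ 97·C(z/97, 2) = z(z − 97)/(2·97), giving z² − 97z − 97·33·32 ≤ 0 and hence z ≤ (1/2)[97 + √(9409 + 4·102432)] = (1/2)[97 + √419137] ≈ (1/2)(97 + 647.4079) = 372.204.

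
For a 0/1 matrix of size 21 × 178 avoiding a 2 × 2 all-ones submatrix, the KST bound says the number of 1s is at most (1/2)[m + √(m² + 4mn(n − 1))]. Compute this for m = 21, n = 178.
z(21, 178; 2, 2) ≤ (1/2)[21 + √(21² + 4·21·178·177)] = (1/2)[21 + √2646945] = 823.9717

Kővári–Sós–Turán: let r_1, ..., r_21 be the row sums and z = Σ r_i the total number of 1s. Each pair of columns can share at most one row with both entries 1 (else a 2×2 all-ones block appears), so Σ_i C(r_i, 2) ≤ C(178, 2) = 15753. By convexity Σ_i C(r_i, 2) ≥ 21·C(z/21, 2) = z(z − 21)/(2·21), giving z² − 21z − 21·178·177 ≤ 0 and hence z ≤ (1/2)[21 + √(441 + 4·661626)] = (1/2)[21 + √2646945] ≈ (1/2)(21 + 1626.9435) = 823.9717.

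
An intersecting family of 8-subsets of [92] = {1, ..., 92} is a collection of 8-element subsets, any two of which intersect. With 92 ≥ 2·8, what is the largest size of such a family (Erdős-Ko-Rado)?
max |F| = C(91, 7) = 8093990190

The Erdős-Ko-Rado theorem states: for n ≥ 2k, an intersecting family of k-subsets of an n-element set has size at most C(n − 1, k − 1), with equality for 'star' families {A ⊆ [n] : |A| = k, i ∈ A} (fix an element i). For n = 92, k = 8: C(91, 7) = 8093990190.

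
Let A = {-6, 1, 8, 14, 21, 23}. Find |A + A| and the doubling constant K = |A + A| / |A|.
K = |A + A| / |A| = 18/6 = 3

Enumerate A + A = {a + b : a, b ∈ A}. With |A| = 6, there are |A|^2 = 36 ordered sum pairs; collecting distinct values, A + A = {-12, -5, 2, 8, 9, 15, 16, 17, 22, 24, 28, 29, 31, 35, 37, 42, 44, 46}, so |A + A| = 18. Thus K = 18/6 = 3. For comparison, the minimum possible |A + A| over all 6-element sets is 2·6 − 1 = 11 (so min K = 11/6), attained only by arithmetic progressions.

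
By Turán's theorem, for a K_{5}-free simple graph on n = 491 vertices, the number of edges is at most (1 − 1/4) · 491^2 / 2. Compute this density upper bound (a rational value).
Turán density bound = (3/4) · 491^2/2 = 723243/8 ≈ 90405.375

Turán's theorem: ex(n, K_{r+1}) is achieved by the complete r-partite Turán graph T(n, r) with parts as balanced as possible, and is at most (1 − 1/r) · n^2/2. For r = 4, n = 491: the density bound is (3/4) · 241081/2 = 723243/8 ≈ 90405.375. The integer-valued extremum is e(T(491, 4)) = 90405, which is strictly less than the density bound 723243/8 since 4 ∤ 491 (the parts of T(491, 4) cannot all be equal).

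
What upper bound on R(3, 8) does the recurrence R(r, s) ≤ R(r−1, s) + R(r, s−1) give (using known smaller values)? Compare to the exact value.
R(3, 8) ≤ R(2, 8) + R(3, 7) = 8 + 23 = 31; exact value R(3, 8) = 28.

The Erdős–Szekeres recurrence R(r, s) ≤ R(r−1, s) + R(r, s−1) applied to (r, s) = (3, 8) gives
  R(3, 8) ≤ R(2, 8) + R(3, 7) = 8 + 23 = 31.
(Recall R(2, k) = k and R is symmetric.) The recurrence is not tight here (it gives 31, but the exact value is R(3, 8) = 28); the tight upper bound requires a sharper argument than the simple recurrence, combined with a lower-bound construction on K_{27}.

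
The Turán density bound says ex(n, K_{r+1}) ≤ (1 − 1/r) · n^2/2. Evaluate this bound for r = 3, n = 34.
Turán density bound = (2/3) · 34^2/2 = 1156/3 ≈ 385.3333

Turán's theorem: ex(n, K_{r+1}) is achieved by the complete r-partite Turán graph T(n, r) with parts as balanced as possible, and is at most (1 − 1/r) · n^2/2. For r = 3, n = 34: the density bound is (2/3) · 1156/2 = 1156/3 ≈ 385.3333. The integer-valued extremum is e(T(34, 3)) = 385, which is strictly less than the density bound 1156/3 since 3 ∤ 34 (the parts of T(34, 3) cannot all be equal).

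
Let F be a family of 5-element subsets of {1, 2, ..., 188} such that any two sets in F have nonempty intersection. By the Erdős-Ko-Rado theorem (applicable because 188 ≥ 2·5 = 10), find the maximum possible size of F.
max |F| = C(187, 4) = 49332470

Erdős-Ko-Rado (1961): when n ≥ 2k, max |F| = C(n−1, k−1). The bound is attained by the star {A : i ∈ A} for any fixed i ∈ [n]. Here C(188−1, 5−1) = C(187, 4) = 49332470.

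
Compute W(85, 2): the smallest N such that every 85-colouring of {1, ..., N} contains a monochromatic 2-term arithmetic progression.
W(85, 2) = 85 + 1 = 86

A 2-term AP is any pair of integers, so a monochromatic 2-AP exists iff some colour is used at least twice. With 85 colours, the colouring i ↦ i on {1, ..., 85} uses each colour once, avoiding any monochromatic pair, so W(85, 2) > 85. For {1, ..., 86}, pigeonhole forces two integers of the same colour, which form a monochromatic 2-AP. Hence W(85, 2) = 86.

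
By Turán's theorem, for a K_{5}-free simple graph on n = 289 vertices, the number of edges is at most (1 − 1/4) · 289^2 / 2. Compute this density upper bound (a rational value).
Turán density bound = (3/4) · 289^2/2 = 250563/8 ≈ 31320.375

Turán's theorem: ex(n, K_{r+1}) is achieved by the complete r-partite Turán graph T(n, r) with parts as balanced as possible, and is at most (1 − 1/r) · n^2/2. For r = 4, n = 289: the density bound is (3/4) · 83521/2 = 250563/8 ≈ 31320.375. The integer-valued extremum is e(T(289, 4)) = 31320, which is strictly less than the density bound 250563/8 since 4 ∤ 289 (the parts of T(289, 4) cannot all be equal).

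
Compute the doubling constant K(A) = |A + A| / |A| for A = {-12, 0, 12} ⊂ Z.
K = |A + A| / |A| = 5/3

Enumerate A + A = {a + b : a, b ∈ A}. With |A| = 3, there are |A|^2 = 9 ordered sum pairs; collecting distinct values, A + A = {-24, -12, 0, 12, 24}, so |A + A| = 5. Thus K = 5/3. Here |A + A| = 2|A| − 1 = 5, the minimum possible — so K = 5/3 is minimal, which holds iff A is an arithmetic progression.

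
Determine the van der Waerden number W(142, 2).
W(142, 2) = 142 + 1 = 143

A 2-term AP is any pair of integers, so a monochromatic 2-AP exists iff some colour is used at least twice. With 142 colours, the colouring i ↦ i on {1, ..., 142} uses each colour once, avoiding any monochromatic pair, so W(142, 2) > 142. For {1, ..., 143}, pigeonhole forces two integers of the same colour, which form a monochromatic 2-AP. Hence W(142, 2) = 143.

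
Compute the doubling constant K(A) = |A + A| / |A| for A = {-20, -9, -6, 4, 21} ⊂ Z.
K = |A + A| / |A| = 15/5 = 3

Enumerate A + A = {a + b : a, b ∈ A}. With |A| = 5, there are |A|^2 = 25 ordered sum pairs; collecting distinct values, A + A = {-40, -29, -26, -18, -16, -15, -12, -5, -2, 1, 8, 12, 15, 25, 42}, so |A + A| = 15. Thus K = 15/5 = 3. For comparison, the minimum possible |A + A| over all 5-element sets is 2·5 − 1 = 9 (so min K = 9/5), attained only by arithmetic progressions.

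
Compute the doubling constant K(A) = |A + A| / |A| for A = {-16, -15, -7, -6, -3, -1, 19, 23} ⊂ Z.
K = |A + A| / |A| = 34/8 = 17/4

Enumerate A + A = {a + b : a, b ∈ A}. With |A| = 8, there are |A|^2 = 64 ordered sum pairs; collecting distinct values, A + A = {-32, -31, -30, -23, -22, -21, -19, -18, -17, -16, -14, -13, -12, -10, -9, -8, -7, -6, -4, -2, 3, 4, 7, 8, 12, 13, 16, 17, 18, 20, 22, 38, 42, 46}, so |A + A| = 34. Thus K = 34/8 = 17/4. For comparison, the minimum possible |A + A| over all 8-element sets is 2·8 − 1 = 15 (so min K = 15/8), attained only by arithmetic progressions.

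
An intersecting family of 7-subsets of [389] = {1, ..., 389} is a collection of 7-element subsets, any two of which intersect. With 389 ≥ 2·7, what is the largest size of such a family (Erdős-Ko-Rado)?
max |F| = C(388, 6) = 4558145946816

The Erdős-Ko-Rado theorem states: for n ≥ 2k, an intersecting family of k-subsets of an n-element set has size at most C(n − 1, k − 1), with equality for 'star' families {A ⊆ [n] : |A| = k, i ∈ A} (fix an element i). For n = 389, k = 7: C(388, 6) = 4558145946816.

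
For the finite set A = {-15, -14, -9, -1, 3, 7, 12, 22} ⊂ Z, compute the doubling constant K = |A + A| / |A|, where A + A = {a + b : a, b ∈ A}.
K = |A + A| / |A| = 33/8

Enumerate A + A = {a + b : a, b ∈ A}. With |A| = 8, there are |A|^2 = 64 ordered sum pairs; collecting distinct values, A + A = {-30, -29, -28, -24, -23, -18, -16, -15, -12, -11, -10, -8, -7, -6, -3, -2, 2, 3, 6, 7, 8, 10, 11, 13, 14, 15, 19, 21, 24, 25, 29, 34, 44}, so |A + A| = 33. Thus K = 33/8. For comparison, the minimum possible |A + A| over all 8-element sets is 2·8 − 1 = 15 (so min K = 15/8), attained only by arithmetic progressions.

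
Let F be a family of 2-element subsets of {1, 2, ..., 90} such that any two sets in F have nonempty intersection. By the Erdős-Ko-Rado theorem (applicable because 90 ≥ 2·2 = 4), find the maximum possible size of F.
max |F| = C(89, 1) = 89

Erdős-Ko-Rado (1961): when n ≥ 2k, max |F| = C(n−1, k−1). The bound is attained by the star {A : i ∈ A} for any fixed i ∈ [n]. Here C(90−1, 2−1) = C(89, 1) = 89.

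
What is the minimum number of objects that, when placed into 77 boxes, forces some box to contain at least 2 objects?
n = (2 − 1)·77 + 1 = 78

By the generalised pigeonhole principle, to guarantee some box contains ≥ r objects we need more than (r − 1) · k objects total. Threshold: n = (r − 1) · k + 1. With r = 2 and k = 77: n = 1 · 77 + 1 = 77 + 1 = 78. For n = 77 = 1 · 77, we can put exactly 1 objects in every box, avoiding 2 in any single one — so 78 is tight.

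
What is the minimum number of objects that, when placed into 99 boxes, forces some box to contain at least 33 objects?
n = (33 − 1)·99 + 1 = 3169

By the generalised pigeonhole principle, to guarantee some box contains ≥ r objects we need more than (r − 1) · k objects total. Threshold: n = (r − 1) · k + 1. With r = 33 and k = 99: n = 32 · 99 + 1 = 3168 + 1 = 3169. For n = 3168 = 32 · 99, we can put exactly 32 objects in every box, avoiding 33 in any single one — so 3169 is tight.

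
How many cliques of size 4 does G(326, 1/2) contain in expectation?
E[# K_4] = C(326, 4) · (1/2)^C(4, 2) = 461994975 / 2^6 = 7218671.484375

For each 4-subset S of vertices (there are C(326, 4) = 461994975 such S), let X_S = 1 if S induces a K_4 (all C(4, 2) = 6 edges present). Then P(X_S = 1) = (1/2)^6 = 1/64. By linearity of expectation, E[# K_4] = C(326, 4) · (1/2)^6 = 461994975 / 64 = 7218671.484375.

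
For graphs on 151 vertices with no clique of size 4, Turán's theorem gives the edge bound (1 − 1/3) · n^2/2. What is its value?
Turán density bound = (2/3) · 151^2/2 = 22801/3 ≈ 7600.3333

Turán's theorem: ex(n, K_{r+1}) is achieved by the complete r-partite Turán graph T(n, r) with parts as balanced as possible, and is at most (1 − 1/r) · n^2/2. For r = 3, n = 151: the density bound is (2/3) · 22801/2 = 22801/3 ≈ 7600.3333. The integer-valued extremum is e(T(151, 3)) = 7600, which is strictly less than the density bound 22801/3 since 3 ∤ 151 (the parts of T(151, 3) cannot all be equal).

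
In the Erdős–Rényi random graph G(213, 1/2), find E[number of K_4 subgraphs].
E[# K_4] = C(213, 4) · (1/2)^C(4, 2) = 83369265 / 2^6 = 1302644.765625

For each 4-subset S of vertices (there are C(213, 4) = 83369265 such S), let X_S = 1 if S induces a K_4 (all C(4, 2) = 6 edges present). Then P(X_S = 1) = (1/2)^6 = 1/64. By linearity of expectation, E[# K_4] = C(213, 4) · (1/2)^6 = 83369265 / 64 = 1302644.765625.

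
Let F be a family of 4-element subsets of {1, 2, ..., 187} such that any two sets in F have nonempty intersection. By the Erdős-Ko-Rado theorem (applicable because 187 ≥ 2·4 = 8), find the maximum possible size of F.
max |F| = C(186, 3) = 1055240

Erdős-Ko-Rado (1961): when n ≥ 2k, max |F| = C(n−1, k−1). The bound is attained by the star {A : i ∈ A} for any fixed i ∈ [n]. Here C(187−1, 4−1) = C(186, 3) = 1055240.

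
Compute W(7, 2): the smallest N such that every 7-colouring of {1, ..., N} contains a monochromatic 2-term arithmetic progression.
W(7, 2) = 7 + 1 = 8

A 2-term AP is any pair of integers, so a monochromatic 2-AP exists iff some colour is used at least twice. With 7 colours, the colouring i ↦ i on {1, ..., 7} uses each colour once, avoiding any monochromatic pair, so W(7, 2) > 7. For {1, ..., 8}, pigeonhole forces two integers of the same colour, which form a monochromatic 2-AP. Hence W(7, 2) = 8.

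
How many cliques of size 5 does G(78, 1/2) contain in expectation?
E[# K_5] = C(78, 5) · (1/2)^C(5, 2) = 21111090 / 2^10 = 10555545/512 ≈ 20616.298828

For each 5-subset S of vertices (there are C(78, 5) = 21111090 such S), let X_S = 1 if S induces a K_5 (all C(5, 2) = 10 edges present). Then P(X_S = 1) = (1/2)^10 = 1/1024. By linearity of expectation, E[# K_5] = C(78, 5) · (1/2)^10 = 21111090 / 1024 = 10555545/512 ≈ 20616.298828.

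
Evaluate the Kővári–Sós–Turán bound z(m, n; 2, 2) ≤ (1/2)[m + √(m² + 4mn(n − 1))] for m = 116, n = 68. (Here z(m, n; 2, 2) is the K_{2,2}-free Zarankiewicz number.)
z(116, 68; 2, 2) ≤ (1/2)[116 + √(116² + 4·116·68·67)] = (1/2)[116 + √2127440] = 787.2873

Kővári–Sós–Turán: let r_1, ..., r_116 be the row sums and z = Σ r_i the total number of 1s. Each pair of columns can share at most one row with both entries 1 (else a 2×2 all-ones block appears), so Σ_i C(r_i, 2) ≤ C(68, 2) = 2278. By convexity Σ_i C(r_i, 2) ≥ 116·C(z/116, 2) = z(z − 116)/(2·116), giving z² − 116z − 116·68·67 ≤ 0 and hence z ≤ (1/2)[116 + √(13456 + 4·528496)] = (1/2)[116 + √2127440] ≈ (1/2)(116 + 1458.5746) = 787.2873.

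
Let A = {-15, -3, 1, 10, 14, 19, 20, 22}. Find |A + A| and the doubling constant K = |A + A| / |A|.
K = |A + A| / |A| = 33/8

Enumerate A + A = {a + b : a, b ∈ A}. With |A| = 8, there are |A|^2 = 64 ordered sum pairs; collecting distinct values, A + A = {-30, -18, -14, -6, -5, -2, -1, 2, 4, 5, 7, 11, 15, 16, 17, 19, 20, 21, 23, 24, 28, 29, 30, 32, 33, 34, 36, 38, 39, 40, 41, 42, 44}, so |A + A| = 33. Thus K = 33/8. For comparison, the minimum possible |A + A| over all 8-element sets is 2·8 − 1 = 15 (so min K = 15/8), attained only by arithmetic progressions.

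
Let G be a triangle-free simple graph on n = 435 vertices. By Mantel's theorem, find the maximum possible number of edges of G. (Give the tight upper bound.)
ex(435, K_3) = ⌊435^2/4⌋ = 47306

Mantel (1907): a triangle-free graph on n vertices has at most ⌊n^2/4⌋ edges, with equality for the complete bipartite graph K_{⌊n/2⌋, ⌈n/2⌉}. For n = 435: ⌊435^2/4⌋ = ⌊189225/4⌋ = 47306. The extremal graph is K_{217, 218}, which has 217·218 = 47306 edges.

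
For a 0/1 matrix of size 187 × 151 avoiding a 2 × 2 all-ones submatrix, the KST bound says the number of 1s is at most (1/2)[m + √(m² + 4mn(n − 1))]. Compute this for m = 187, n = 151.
z(187, 151; 2, 2) ≤ (1/2)[187 + √(187² + 4·187·151·150)] = (1/2)[187 + √16977169] = 2153.668

Kővári–Sós–Turán: let r_1, ..., r_187 be the row sums and z = Σ r_i the total number of 1s. Each pair of columns can share at most one row with both entries 1 (else a 2×2 all-ones block appears), so Σ_i C(r_i, 2) ≤ C(151, 2) = 11325. By convexity Σ_i C(r_i, 2) ≥ 187·C(z/187, 2) = z(z − 187)/(2·187), giving z² − 187z − 187·151·150 ≤ 0 and hence z ≤ (1/2)[187 + √(34969 + 4·4235550)] = (1/2)[187 + √16977169] ≈ (1/2)(187 + 4120.336) = 2153.668.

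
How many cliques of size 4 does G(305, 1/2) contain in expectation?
E[# K_4] = C(305, 4) · (1/2)^C(4, 2) = 353518180 / 2^6 = 88379545/16 = 5523721.5625

For each 4-subset S of vertices (there are C(305, 4) = 353518180 such S), let X_S = 1 if S induces a K_4 (all C(4, 2) = 6 edges present). Then P(X_S = 1) = (1/2)^6 = 1/64. By linearity of expectation, E[# K_4] = C(305, 4) · (1/2)^6 = 353518180 / 64 = 88379545/16 = 5523721.5625.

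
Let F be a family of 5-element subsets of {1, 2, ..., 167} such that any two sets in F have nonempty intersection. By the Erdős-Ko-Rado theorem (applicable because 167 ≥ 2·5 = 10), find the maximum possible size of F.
max |F| = C(166, 4) = 30507895

The Erdős-Ko-Rado theorem states: for n ≥ 2k, an intersecting family of k-subsets of an n-element set has size at most C(n − 1, k − 1), with equality for 'star' families {A ⊆ [n] : |A| = k, i ∈ A} (fix an element i). For n = 167, k = 5: C(166, 4) = 30507895.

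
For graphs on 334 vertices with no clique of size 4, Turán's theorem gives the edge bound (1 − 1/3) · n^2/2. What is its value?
Turán density bound = (2/3) · 334^2/2 = 111556/3 ≈ 37185.3333

Turán's theorem: ex(n, K_{r+1}) is achieved by the complete r-partite Turán graph T(n, r) with parts as balanced as possible, and is at most (1 − 1/r) · n^2/2. For r = 3, n = 334: the density bound is (2/3) · 111556/2 = 111556/3 ≈ 37185.3333. The integer-valued extremum is e(T(334, 3)) = 37185, which is strictly less than the density bound 111556/3 since 3 ∤ 334 (the parts of T(334, 3) cannot all be equal).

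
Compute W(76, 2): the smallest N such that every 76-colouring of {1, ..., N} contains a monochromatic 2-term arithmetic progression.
W(76, 2) = 76 + 1 = 77

A 2-term AP is any pair of integers, so a monochromatic 2-AP exists iff some colour is used at least twice. With 76 colours, the colouring i ↦ i on {1, ..., 76} uses each colour once, avoiding any monochromatic pair, so W(76, 2) > 76. For {1, ..., 77}, pigeonhole forces two integers of the same colour, which form a monochromatic 2-AP. Hence W(76, 2) = 77.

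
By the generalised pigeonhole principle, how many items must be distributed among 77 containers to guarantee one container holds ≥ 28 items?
n = (28 − 1)·77 + 1 = 2080

By the generalised pigeonhole principle, to guarantee some box contains ≥ r objects we need more than (r − 1) · k objects total. Threshold: n = (r − 1) · k + 1. With r = 28 and k = 77: n = 27 · 77 + 1 = 2079 + 1 = 2080. For n = 2079 = 27 · 77, we can put exactly 27 objects in every box, avoiding 28 in any single one — so 2080 is tight.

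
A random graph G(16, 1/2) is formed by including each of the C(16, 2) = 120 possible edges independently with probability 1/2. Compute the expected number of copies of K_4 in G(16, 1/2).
E[# K_4] = C(16, 4) · (1/2)^C(4, 2) = 1820 / 2^6 = 455/16 = 28.4375

For each 4-subset S of vertices (there are C(16, 4) = 1820 such S), let X_S = 1 if S induces a K_4 (all C(4, 2) = 6 edges present). Then P(X_S = 1) = (1/2)^6 = 1/64. By linearity of expectation, E[# K_4] = C(16, 4) · (1/2)^6 = 1820 / 64 = 455/16 = 28.4375.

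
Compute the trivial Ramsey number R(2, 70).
R(2, 70) = 70

R(2, k) = k for all k ≥ 2: in a 2-colouring of K_k, either some edge is red (a red K_2) or all edges are blue (a blue K_k). And K_{69} coloured all-blue has no blue K_70, so R(2, 70) > 69. Hence R(2, 70) = 70.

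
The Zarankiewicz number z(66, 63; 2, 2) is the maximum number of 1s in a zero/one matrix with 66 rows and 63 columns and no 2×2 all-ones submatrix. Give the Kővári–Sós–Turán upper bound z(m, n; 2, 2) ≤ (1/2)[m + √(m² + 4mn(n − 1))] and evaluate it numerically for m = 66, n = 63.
z(66, 63; 2, 2) ≤ (1/2)[66 + √(66² + 4·66·63·62)] = (1/2)[66 + √1035540] = 541.8074

Kővári–Sós–Turán: let r_1, ..., r_66 be the row sums and z = Σ r_i the total number of 1s. Each pair of columns can share at most one row with both entries 1 (else a 2×2 all-ones block appears), so Σ_i C(r_i, 2) ≤ C(63, 2) = 1953. By convexity Σ_i C(r_i, 2) ≥ 66·C(z/66, 2) = z(z − 66)/(2·66), giving z² − 66z − 66·63·62 ≤ 0 and hence z ≤ (1/2)[66 + √(4356 + 4·257796)] = (1/2)[66 + √1035540] ≈ (1/2)(66 + 1017.6149) = 541.8074.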